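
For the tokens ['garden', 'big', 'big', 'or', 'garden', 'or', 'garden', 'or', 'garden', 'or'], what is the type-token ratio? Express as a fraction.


Tokens: 10
Unique types: ('big', 'garden', 'or') = 3
TTR = 3/10
Already in lowest terms.

3/10


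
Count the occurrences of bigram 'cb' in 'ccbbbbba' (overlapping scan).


Scanning 'ccbbbbba' for bigram 'cb':
  Position 0: 'cc' -> no
  Position 1: 'cb' -> MATCH
  Position 2: 'bb' -> no
  Position 3: 'bb' -> no
  Position 4: 'bb' -> no
  Position 5: 'bb' -> no
  Position 6: 'ba' -> no
Total matches: 1

1


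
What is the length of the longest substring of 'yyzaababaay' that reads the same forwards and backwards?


Scanning 'yyzaababaay' for palindromic substrings.
Substring at positions 3-9: 'aababaa'.
Check: reverse('aababaa') = 'aababaa' -> palindrome confirmed.
Neighbouring characters ('z' / 'y') break symmetry, so it cannot extend further.
No longer palindromic substring exists; longest length = 7

7


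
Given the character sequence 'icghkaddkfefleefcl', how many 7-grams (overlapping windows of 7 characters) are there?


String 'icghkaddkfefleefcl' has length L = 18.
Number of overlapping n-grams = L - n + 1
Substituting: 18 - 7 + 1 = 12

12


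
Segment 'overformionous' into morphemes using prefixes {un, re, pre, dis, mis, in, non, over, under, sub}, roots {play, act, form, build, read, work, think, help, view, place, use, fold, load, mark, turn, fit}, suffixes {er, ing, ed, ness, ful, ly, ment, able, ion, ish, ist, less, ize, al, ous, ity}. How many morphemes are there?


Segmenting 'overformionous' against the inventory:
  'over' -> prefix (morpheme 1)
  'form' -> root (morpheme 2)
  'ion' -> suffix (morpheme 3)
  'ous' -> suffix (morpheme 4)
Total morphemes: 4

4


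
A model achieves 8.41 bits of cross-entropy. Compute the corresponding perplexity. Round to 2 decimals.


Perplexity formula: PP = 2^H
H = 8.41
PP = 2^8.41
Decompose: 2^8.41 = 2^8 * 2^0.41
2^8 = 256, 2^0.41 ~ 1.3286858
PP ~ 256 * 1.3286858 = 340.1435648
Rounded to 2 decimals: 340.14

340.14


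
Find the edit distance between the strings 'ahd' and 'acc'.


Building DP table for s1='ahd' (len 3) and s2='acc' (len 3):
       a  c  c
    0  1  2  3
  a 1  0  1  2
  h 2  1  1  2
  d 3  2  2  2
Edit distance = dp[3][3] = 2

2


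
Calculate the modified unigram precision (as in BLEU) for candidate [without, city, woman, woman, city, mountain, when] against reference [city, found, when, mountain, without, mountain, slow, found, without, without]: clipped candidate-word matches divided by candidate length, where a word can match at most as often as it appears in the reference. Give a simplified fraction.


Reference word counts: {'city': 1, 'found': 2, 'mountain': 2, 'slow': 1, 'when': 1, 'without': 3}
Checking each candidate word (with clipping):
  'without' -> in reference (ref count 3, used 1/3) -> match (matches: 1)
  'city' -> in reference (ref count 1, used 1/1) -> match (matches: 2)
  'woman' -> not in reference -> no match (matches: 2)
  'woman' -> not in reference -> no match (matches: 2)
  'city' -> ref count 1 already used up (1/1) -> clipped, no match (matches: 2)
  'mountain' -> in reference (ref count 2, used 1/2) -> match (matches: 3)
  'when' -> in reference (ref count 1, used 1/1) -> match (matches: 4)
Clipped matches: 4, Candidate length: 7
Precision = 4/7

4/7


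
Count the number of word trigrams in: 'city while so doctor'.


Word trigrams from [4] words:
  Trigram 1: (city while so)
  Trigram 2: (while so doctor)
Total word trigrams: 4 - 2 = 2

2


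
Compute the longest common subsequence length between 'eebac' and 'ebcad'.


DP table for LCS of 'eebac' and 'ebcad':
       e  b  c  a  d
    0  0  0  0  0  0
  e 0  1  1  1  1  1
  e 0  1  1  1  1  1
  b 0  1  2  2  2  2
  a 0  1  2  2  3  3
  c 0  1  2  3  3  3
LCS: 'eba'
LCS length = 3

3


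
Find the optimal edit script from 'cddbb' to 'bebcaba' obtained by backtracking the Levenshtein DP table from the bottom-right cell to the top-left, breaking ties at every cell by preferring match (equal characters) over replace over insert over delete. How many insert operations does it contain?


Edit distance = 6. Backtracking from cell (5, 7) with preference match > replace > insert > delete,
then listing the resulting alignment 'cddbb' -> 'bebcaba' left to right:
  Step 1: insert 'b' [insertion #1]
  Step 2: insert 'e' [insertion #2]
  Step 3: replace c->b
  Step 4: replace d->c
  Step 5: replace d->a
  Step 6: keep 'b'
  Step 7: replace b->a
Total insertions: 2

2


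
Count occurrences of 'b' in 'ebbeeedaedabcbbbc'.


Scanning 'ebbeeedaedabcbbbc' for 'b':
  Position 1: 'b' -> MATCH (count: 1)
  Position 2: 'b' -> MATCH (count: 2)
  Position 11: 'b' -> MATCH (count: 3)
  Position 13: 'b' -> MATCH (count: 4)
  Position 14: 'b' -> MATCH (count: 5)
  Position 15: 'b' -> MATCH (count: 6)
Total occurrences of 'b': 6

6


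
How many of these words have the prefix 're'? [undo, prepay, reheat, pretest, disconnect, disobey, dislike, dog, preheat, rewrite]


Checking each word for prefix 're':
  'undo' -> no (count: 0)
  'prepay' -> no (count: 0)
  'reheat' -> YES, starts with 're' (count: 1)
  'pretest' -> no (count: 1)
  'disconnect' -> no (count: 1)
  'disobey' -> no (count: 1)
  'dislike' -> no (count: 1)
  'dog' -> no (count: 1)
  'preheat' -> no (count: 1)
  'rewrite' -> YES, starts with 're' (count: 2)
Total with prefix 're': 2

2


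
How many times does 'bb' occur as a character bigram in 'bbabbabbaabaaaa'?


Scanning 'bbabbabbaabaaaa' for bigram 'bb':
  Position 0: 'bb' -> MATCH
  Position 1: 'ba' -> no
  Position 2: 'ab' -> no
  Position 3: 'bb' -> MATCH
  Position 4: 'ba' -> no
  Position 5: 'ab' -> no
  Position 6: 'bb' -> MATCH
  Position 7: 'ba' -> no
  Position 8: 'aa' -> no
  Position 9: 'ab' -> no
  Position 10: 'ba' -> no
  Position 11: 'aa' -> no
  Position 12: 'aa' -> no
  Position 13: 'aa' -> no
Total matches: 3

3


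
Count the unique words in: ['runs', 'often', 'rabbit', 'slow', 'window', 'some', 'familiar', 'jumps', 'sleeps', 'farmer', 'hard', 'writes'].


Listing all tokens and tracking unique types:
  Token 1: 'runs' -> NEW (unique so far: 1)
  Token 2: 'often' -> NEW (unique so far: 2)
  Token 3: 'rabbit' -> NEW (unique so far: 3)
  Token 4: 'slow' -> NEW (unique so far: 4)
  Token 5: 'window' -> NEW (unique so far: 5)
  Token 6: 'some' -> NEW (unique so far: 6)
  Token 7: 'familiar' -> NEW (unique so far: 7)
  Token 8: 'jumps' -> NEW (unique so far: 8)
  Token 9: 'sleeps' -> NEW (unique so far: 9)
  Token 10: 'farmer' -> NEW (unique so far: 10)
  Token 11: 'hard' -> NEW (unique so far: 11)
  Token 12: 'writes' -> NEW (unique so far: 12)
Unique types: ('familiar', 'farmer', 'hard', 'jumps', 'often', 'rabbit', 'runs', 'sleeps', 'slow', 'some', 'window', 'writes')
Vocabulary size: 12

12


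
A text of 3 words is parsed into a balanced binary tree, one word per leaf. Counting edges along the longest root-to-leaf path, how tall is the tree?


In a balanced binary tree with n leaves the deepest leaf is ceil(log2(n)) edges below the root.
log2(3) = 1.5850
ceil(1.5850) = 2
height (edges) = 2

2


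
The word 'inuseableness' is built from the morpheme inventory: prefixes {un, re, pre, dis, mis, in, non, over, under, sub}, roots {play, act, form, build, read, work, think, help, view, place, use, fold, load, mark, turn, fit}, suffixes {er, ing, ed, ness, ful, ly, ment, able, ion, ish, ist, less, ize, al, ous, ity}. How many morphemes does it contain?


Segmenting 'inuseableness' against the inventory:
  'in' -> prefix (morpheme 1)
  'use' -> root (morpheme 2)
  'able' -> suffix (morpheme 3)
  'ness' -> suffix (morpheme 4)
Total morphemes: 4

4


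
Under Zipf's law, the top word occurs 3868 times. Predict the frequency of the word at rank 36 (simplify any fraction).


Zipf's law: freq(rank) = f1 / rank
f1 = 3868, rank = 36
freq = 3868 / 36
GCD(3868, 36) = 4
Simplified: 967/9

967/9


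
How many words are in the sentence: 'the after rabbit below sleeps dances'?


Counting words by splitting on spaces:
  Word 1: 'the'
  Word 2: 'after'
  Word 3: 'rabbit'
  Word 4: 'below'
  Word 5: 'sleeps'
  Word 6: 'dances'
Total words: 6

6


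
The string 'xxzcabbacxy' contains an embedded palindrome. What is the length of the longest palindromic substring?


Scanning 'xxzcabbacxy' for palindromic substrings.
Substring at positions 3-8: 'cabbac'.
Check: reverse('cabbac') = 'cabbac' -> palindrome confirmed.
Neighbouring characters ('z' / 'x') break symmetry, so it cannot extend further.
No longer palindromic substring exists; longest length = 6

6


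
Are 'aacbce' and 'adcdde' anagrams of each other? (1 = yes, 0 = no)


Sort characters of 'aacbce': 'aabcce'
Sort characters of 'adcdde': 'acddde'
Sorted forms differ -> they are NOT anagrams
Result: 0

0


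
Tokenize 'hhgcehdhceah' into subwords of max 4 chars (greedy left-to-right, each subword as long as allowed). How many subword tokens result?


'hhgcehdhceah' has 12 characters.
Chunking with max size 4:
  Chunk 1: 'hhgc' (positions 0-3)
  Chunk 2: 'ehdh' (positions 4-7)
  Chunk 3: 'ceah' (positions 8-11)
Total chunks: ceil(12 / 4) = 3

3


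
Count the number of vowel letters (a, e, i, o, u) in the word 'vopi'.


Scanning each character of 'vopi':
  Position 1: 'v' -> consonant (running count: 0)
  Position 2: 'o' -> vowel (running count: 1)
  Position 3: 'p' -> consonant (running count: 1)
  Position 4: 'i' -> vowel (running count: 2)
Total vowels: 2

2


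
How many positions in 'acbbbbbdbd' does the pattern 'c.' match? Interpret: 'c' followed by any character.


Pattern: c. means 'c' followed by any character.
Scanning 'acbbbbbdbd' position-by-position:
  Pos 0: window 'ac' -> no
  Pos 1: window 'cb' -> MATCH
  Pos 2: window 'bb' -> no
  Pos 3: window 'bb' -> no
  Pos 4: window 'bb' -> no
  Pos 5: window 'bb' -> no
  Pos 6: window 'bd' -> no
  Pos 7: window 'db' -> no
  Pos 8: window 'bd' -> no
  Pos 9: window 'd' -> no
Total matches: 1

1


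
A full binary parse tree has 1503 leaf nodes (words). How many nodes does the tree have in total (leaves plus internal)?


Leaf nodes (terminals): 1503
Internal nodes = n - 1 = 1503 - 1 = 1502
Total = leaves + internal = 1503 + 1502 = 3005

3005


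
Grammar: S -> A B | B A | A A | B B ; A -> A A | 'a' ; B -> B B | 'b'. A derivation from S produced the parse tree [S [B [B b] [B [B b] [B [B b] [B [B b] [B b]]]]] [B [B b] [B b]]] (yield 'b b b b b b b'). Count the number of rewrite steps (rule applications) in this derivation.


Every bracketed nonterminal node [X ...] in the tree is produced by exactly one rule application.
Reading the tree off as a leftmost derivation:
  Step 1: S  =>  B B   (applied S -> B B)
  Step 2: B B  =>  B B B   (applied B -> B B)
  Step 3: B B B  =>  b B B   (applied B -> b)
  Step 4: b B B  =>  b B B B   (applied B -> B B)
  Step 5: b B B B  =>  b b B B   (applied B -> b)
  Step 6: b b B B  =>  b b B B B   (applied B -> B B)
  Step 7: b b B B B  =>  b b b B B   (applied B -> b)
  Step 8: b b b B B  =>  b b b B B B   (applied B -> B B)
  Step 9: b b b B B B  =>  b b b b B B   (applied B -> b)
  Step 10: b b b b B B  =>  b b b b b B   (applied B -> b)
  Step 11: b b b b b B  =>  b b b b b B B   (applied B -> B B)
  Step 12: b b b b b B B  =>  b b b b b b B   (applied B -> b)
  Step 13: b b b b b b B  =>  b b b b b b b   (applied B -> b)
Final yield: b b b b b b b
Total rewrite steps: 13

13


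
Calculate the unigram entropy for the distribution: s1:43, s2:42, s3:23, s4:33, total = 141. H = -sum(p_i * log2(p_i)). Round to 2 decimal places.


Computing entropy H = -sum(p_i * log2(p_i)):
  s1: p = 43/141 = 0.3050, -p*log2(p) = 0.5225
  s2: p = 42/141 = 0.2979, -p*log2(p) = 0.5205
  s3: p = 23/141 = 0.1631, -p*log2(p) = 0.4267
  s4: p = 33/141 = 0.2340, -p*log2(p) = 0.4904
H = sum of terms = 1.9601
Rounded to 2 decimals: 1.96

1.96


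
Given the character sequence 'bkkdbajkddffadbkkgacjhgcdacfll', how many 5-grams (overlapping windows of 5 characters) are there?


String 'bkkdbajkddffadbkkgacjhgcdacfll' has length L = 30.
Number of overlapping n-grams = L - n + 1
Substituting: 30 - 5 + 1 = 26

26


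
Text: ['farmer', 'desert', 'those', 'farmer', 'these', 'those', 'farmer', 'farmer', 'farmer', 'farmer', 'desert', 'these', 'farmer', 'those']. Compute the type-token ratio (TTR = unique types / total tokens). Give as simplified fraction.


Tokens: 14
Unique types: ('desert', 'farmer', 'these', 'those') = 4
TTR = 4/14
Simplify: divide both by 2 -> 2/7
TTR = 2/7

2/7


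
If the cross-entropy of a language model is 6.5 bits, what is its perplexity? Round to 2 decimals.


Perplexity formula: PP = 2^H
H = 6.5
PP = 2^6.5
Decompose: 2^6.5 = 2^6 * 2^0.5 = 2^6 * sqrt(2)
2^6 = 64, sqrt(2) ~ 1.4142136
PP ~ 64 * 1.4142136 = 90.5096704
Rounded to 2 decimals: 90.51

90.51


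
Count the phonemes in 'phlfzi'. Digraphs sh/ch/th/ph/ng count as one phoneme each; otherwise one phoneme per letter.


Parsing 'phlfzi' greedily, digraphs first:
  'ph' -> digraph (1 consonant phoneme) (phonemes so far: 1)
  'l' -> consonant phoneme (phonemes so far: 2)
  'f' -> consonant phoneme (phonemes so far: 3)
  'z' -> consonant phoneme (phonemes so far: 4)
  'i' -> vowel phoneme (phonemes so far: 5)
Total phonemes: 5

5


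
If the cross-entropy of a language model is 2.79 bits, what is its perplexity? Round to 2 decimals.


Perplexity formula: PP = 2^H
H = 2.79
PP = 2^2.79
Decompose: 2^2.79 = 2^2 * 2^0.79
2^2 = 4, 2^0.79 ~ 1.7290745
PP ~ 4 * 1.7290745 = 6.9162980
Rounded to 2 decimals: 6.92

6.92


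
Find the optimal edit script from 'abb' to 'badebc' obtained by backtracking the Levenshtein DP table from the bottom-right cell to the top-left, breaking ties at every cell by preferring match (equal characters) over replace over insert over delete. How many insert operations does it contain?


Edit distance = 4. Backtracking from cell (3, 6) with preference match > replace > insert > delete,
then listing the resulting alignment 'abb' -> 'badebc' left to right:
  Step 1: insert 'b' [insertion #1]
  Step 2: keep 'a'
  Step 3: insert 'd' [insertion #2]
  Step 4: insert 'e' [insertion #3]
  Step 5: keep 'b'
  Step 6: replace b->c
Total insertions: 3

3


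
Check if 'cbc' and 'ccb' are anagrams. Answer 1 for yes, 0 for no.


Sort characters of 'cbc': 'bcc'
Sort characters of 'ccb': 'bcc'
Sorted forms match -> they ARE anagrams
Result: 1

1


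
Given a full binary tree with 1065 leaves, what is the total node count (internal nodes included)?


Leaf nodes (terminals): 1065
Internal nodes = n - 1 = 1065 - 1 = 1064
Total = leaves + internal = 1065 + 1064 = 2129

2129


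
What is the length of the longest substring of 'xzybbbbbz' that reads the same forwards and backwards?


Scanning 'xzybbbbbz' for palindromic substrings.
Substring at positions 3-7: 'bbbbb'.
Check: reverse('bbbbb') = 'bbbbb' -> palindrome confirmed.
Neighbouring characters ('y' / 'z') break symmetry, so it cannot extend further.
No longer palindromic substring exists; longest length = 5

5


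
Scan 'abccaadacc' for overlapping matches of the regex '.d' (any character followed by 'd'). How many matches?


Pattern: .d means any character followed by 'd'.
Scanning 'abccaadacc' position-by-position:
  Pos 0: window 'ab' -> no
  Pos 1: window 'bc' -> no
  Pos 2: window 'cc' -> no
  Pos 3: window 'ca' -> no
  Pos 4: window 'aa' -> no
  Pos 5: window 'ad' -> MATCH
  Pos 6: window 'da' -> no
  Pos 7: window 'ac' -> no
  Pos 8: window 'cc' -> no
  Pos 9: window 'c' -> no
Total matches: 1

1


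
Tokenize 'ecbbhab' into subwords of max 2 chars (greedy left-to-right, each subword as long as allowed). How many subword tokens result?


'ecbbhab' has 7 characters.
Chunking with max size 2:
  Chunk 1: 'ec' (positions 0-1)
  Chunk 2: 'bb' (positions 2-3)
  Chunk 3: 'ha' (positions 4-5)
  Chunk 4: 'b' (positions 6-6)
Total chunks: ceil(7 / 2) = 4

4


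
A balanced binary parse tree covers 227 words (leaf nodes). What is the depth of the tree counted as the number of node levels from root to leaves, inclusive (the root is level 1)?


In a balanced binary tree with n leaves the deepest leaf is ceil(log2(n)) edges below the root,
so counting node levels inclusive of root and leaves gives ceil(log2(n)) + 1 levels.
log2(227) = 7.8265
ceil(7.8265) = 8
levels = 8 + 1 = 9

9


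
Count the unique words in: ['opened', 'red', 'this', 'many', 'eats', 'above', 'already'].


Listing all tokens and tracking unique types:
  Token 1: 'opened' -> NEW (unique so far: 1)
  Token 2: 'red' -> NEW (unique so far: 2)
  Token 3: 'this' -> NEW (unique so far: 3)
  Token 4: 'many' -> NEW (unique so far: 4)
  Token 5: 'eats' -> NEW (unique so far: 5)
  Token 6: 'above' -> NEW (unique so far: 6)
  Token 7: 'already' -> NEW (unique so far: 7)
Unique types: ('above', 'already', 'eats', 'many', 'opened', 'red', 'this')
Vocabulary size: 7

7


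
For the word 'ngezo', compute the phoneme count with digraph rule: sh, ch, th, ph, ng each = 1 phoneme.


Parsing 'ngezo' greedily, digraphs first:
  'ng' -> digraph (1 consonant phoneme) (phonemes so far: 1)
  'e' -> vowel phoneme (phonemes so far: 2)
  'z' -> consonant phoneme (phonemes so far: 3)
  'o' -> vowel phoneme (phonemes so far: 4)
Total phonemes: 4

4


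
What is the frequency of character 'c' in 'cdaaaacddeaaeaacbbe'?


Scanning 'cdaaaacddeaaeaacbbe' for 'c':
  Position 0: 'c' -> MATCH (count: 1)
  Position 6: 'c' -> MATCH (count: 2)
  Position 15: 'c' -> MATCH (count: 3)
Total occurrences of 'c': 3

3


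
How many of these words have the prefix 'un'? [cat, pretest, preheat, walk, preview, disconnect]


Checking each word for prefix 'un':
  'cat' -> no (count: 0)
  'pretest' -> no (count: 0)
  'preheat' -> no (count: 0)
  'walk' -> no (count: 0)
  'preview' -> no (count: 0)
  'disconnect' -> no (count: 0)
Total with prefix 'un': 0

0


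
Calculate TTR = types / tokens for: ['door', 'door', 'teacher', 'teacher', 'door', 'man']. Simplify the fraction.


Tokens: 6
Unique types: ('door', 'man', 'teacher') = 3
TTR = 3/6
Simplify: divide both by 3 -> 1/2
TTR = 1/2

1/2


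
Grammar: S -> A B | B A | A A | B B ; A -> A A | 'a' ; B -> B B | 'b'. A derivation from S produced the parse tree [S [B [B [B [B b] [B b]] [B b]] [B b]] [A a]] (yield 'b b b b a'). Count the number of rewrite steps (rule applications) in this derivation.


Every bracketed nonterminal node [X ...] in the tree is produced by exactly one rule application.
Reading the tree off as a leftmost derivation:
  Step 1: S  =>  B A   (applied S -> B A)
  Step 2: B A  =>  B B A   (applied B -> B B)
  Step 3: B B A  =>  B B B A   (applied B -> B B)
  Step 4: B B B A  =>  B B B B A   (applied B -> B B)
  Step 5: B B B B A  =>  b B B B A   (applied B -> b)
  Step 6: b B B B A  =>  b b B B A   (applied B -> b)
  Step 7: b b B B A  =>  b b b B A   (applied B -> b)
  Step 8: b b b B A  =>  b b b b A   (applied B -> b)
  Step 9: b b b b A  =>  b b b b a   (applied A -> a)
Final yield: b b b b a
Total rewrite steps: 9

9


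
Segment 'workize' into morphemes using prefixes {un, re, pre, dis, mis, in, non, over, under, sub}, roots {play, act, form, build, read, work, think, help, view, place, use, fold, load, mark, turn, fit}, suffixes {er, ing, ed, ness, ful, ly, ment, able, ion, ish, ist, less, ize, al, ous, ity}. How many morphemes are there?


Segmenting 'workize' against the inventory:
  'work' -> root (morpheme 1)
  'ize' -> suffix (morpheme 2)
Total morphemes: 2

2


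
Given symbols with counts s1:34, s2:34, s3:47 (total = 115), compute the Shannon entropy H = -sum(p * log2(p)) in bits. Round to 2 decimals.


Computing entropy H = -sum(p_i * log2(p_i)):
  s1: p = 34/115 = 0.2957, -p*log2(p) = 0.5198
  s2: p = 34/115 = 0.2957, -p*log2(p) = 0.5198
  s3: p = 47/115 = 0.4087, -p*log2(p) = 0.5276
H = sum of terms = 1.5672
Rounded to 2 decimals: 1.57

1.57


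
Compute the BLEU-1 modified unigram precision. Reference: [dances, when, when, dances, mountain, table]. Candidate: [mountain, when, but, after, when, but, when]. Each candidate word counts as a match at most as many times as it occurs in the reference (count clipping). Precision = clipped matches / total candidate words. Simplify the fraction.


Reference word counts: {'dances': 2, 'mountain': 1, 'table': 1, 'when': 2}
Checking each candidate word (with clipping):
  'mountain' -> in reference (ref count 1, used 1/1) -> match (matches: 1)
  'when' -> in reference (ref count 2, used 1/2) -> match (matches: 2)
  'but' -> not in reference -> no match (matches: 2)
  'after' -> not in reference -> no match (matches: 2)
  'when' -> in reference (ref count 2, used 2/2) -> match (matches: 3)
  'but' -> not in reference -> no match (matches: 3)
  'when' -> ref count 2 already used up (2/2) -> clipped, no match (matches: 3)
Clipped matches: 3, Candidate length: 7
Precision = 3/7

3/7


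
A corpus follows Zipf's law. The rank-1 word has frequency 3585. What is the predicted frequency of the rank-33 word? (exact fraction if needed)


Zipf's law: freq(rank) = f1 / rank
f1 = 3585, rank = 33
freq = 3585 / 33
GCD(3585, 33) = 3
Simplified: 1195/11

1195/11


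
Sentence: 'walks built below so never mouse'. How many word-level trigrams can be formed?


Word trigrams from [6] words:
  Trigram 1: (walks built below)
  Trigram 2: (built below so)
  Trigram 3: (below so never)
  Trigram 4: (so never mouse)
Total word trigrams: 6 - 2 = 4

4


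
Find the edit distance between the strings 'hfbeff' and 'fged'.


Building DP table for s1='hfbeff' (len 6) and s2='fged' (len 4):
       f  g  e  d
    0  1  2  3  4
  h 1  1  2  3  4
  f 2  1  2  3  4
  b 3  2  2  3  4
  e 4  3  3  2  3
  f 5  4  4  3  3
  f 6  5  5  4  4
Edit distance = dp[6][4] = 4

4


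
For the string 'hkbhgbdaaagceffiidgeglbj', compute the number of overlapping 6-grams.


String 'hkbhgbdaaagceffiidgeglbj' has length L = 24.
Number of overlapping n-grams = L - n + 1
Substituting: 24 - 6 + 1 = 19

19


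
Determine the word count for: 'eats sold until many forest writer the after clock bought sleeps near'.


Counting words by splitting on spaces:
  Word 1: 'eats'
  Word 2: 'sold'
  Word 3: 'until'
  Word 4: 'many'
  Word 5: 'forest'
  Word 6: 'writer'
  Word 7: 'the'
  Word 8: 'after'
  Word 9: 'clock'
  Word 10: 'bought'
  Word 11: 'sleeps'
  Word 12: 'near'
Total words: 12

12


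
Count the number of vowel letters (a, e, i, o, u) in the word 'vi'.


Scanning each character of 'vi':
  Position 1: 'v' -> consonant (running count: 0)
  Position 2: 'i' -> vowel (running count: 1)
Total vowels: 1

1


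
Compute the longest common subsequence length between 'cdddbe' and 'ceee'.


DP table for LCS of 'cdddbe' and 'ceee':
       c  e  e  e
    0  0  0  0  0
  c 0  1  1  1  1
  d 0  1  1  1  1
  d 0  1  1  1  1
  d 0  1  1  1  1
  b 0  1  1  1  1
  e 0  1  2  2  2
LCS: 'ce'
LCS length = 2

2


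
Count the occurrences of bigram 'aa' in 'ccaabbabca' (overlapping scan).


Scanning 'ccaabbabca' for bigram 'aa':
  Position 0: 'cc' -> no
  Position 1: 'ca' -> no
  Position 2: 'aa' -> MATCH
  Position 3: 'ab' -> no
  Position 4: 'bb' -> no
  Position 5: 'ba' -> no
  Position 6: 'ab' -> no
  Position 7: 'bc' -> no
  Position 8: 'ca' -> no
Total matches: 1

1


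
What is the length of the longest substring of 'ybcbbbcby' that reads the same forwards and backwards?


Scanning 'ybcbbbcby' for palindromic substrings.
Substring at positions 0-8: 'ybcbbbcby'.
Check: reverse('ybcbbbcby') = 'ybcbbbcby' -> palindrome confirmed.
No longer palindromic substring exists; longest length = 9

9


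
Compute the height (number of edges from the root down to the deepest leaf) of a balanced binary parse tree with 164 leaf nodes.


In a balanced binary tree with n leaves the deepest leaf is ceil(log2(n)) edges below the root.
log2(164) = 7.3576
ceil(7.3576) = 8
height (edges) = 8

8


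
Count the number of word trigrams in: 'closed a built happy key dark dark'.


Word trigrams from [7] words:
  Trigram 1: (closed a built)
  Trigram 2: (a built happy)
  Trigram 3: (built happy key)
  Trigram 4: (happy key dark)
  Trigram 5: (key dark dark)
Total word trigrams: 7 - 2 = 5

5


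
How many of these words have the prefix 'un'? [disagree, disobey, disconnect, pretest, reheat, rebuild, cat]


Checking each word for prefix 'un':
  'disagree' -> no (count: 0)
  'disobey' -> no (count: 0)
  'disconnect' -> no (count: 0)
  'pretest' -> no (count: 0)
  'reheat' -> no (count: 0)
  'rebuild' -> no (count: 0)
  'cat' -> no (count: 0)
Total with prefix 'un': 0

0


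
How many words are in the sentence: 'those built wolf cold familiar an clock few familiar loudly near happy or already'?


Counting words by splitting on spaces:
  Word 1: 'those'
  Word 2: 'built'
  Word 3: 'wolf'
  Word 4: 'cold'
  Word 5: 'familiar'
  Word 6: 'an'
  Word 7: 'clock'
  Word 8: 'few'
  Word 9: 'familiar'
  Word 10: 'loudly'
  Word 11: 'near'
  Word 12: 'happy'
  Word 13: 'or'
  Word 14: 'already'
Total words: 14

14


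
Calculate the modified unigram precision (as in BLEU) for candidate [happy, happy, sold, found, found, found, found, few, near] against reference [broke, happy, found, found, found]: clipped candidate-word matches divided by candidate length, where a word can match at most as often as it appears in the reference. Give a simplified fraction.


Reference word counts: {'broke': 1, 'found': 3, 'happy': 1}
Checking each candidate word (with clipping):
  'happy' -> in reference (ref count 1, used 1/1) -> match (matches: 1)
  'happy' -> ref count 1 already used up (1/1) -> clipped, no match (matches: 1)
  'sold' -> not in reference -> no match (matches: 1)
  'found' -> in reference (ref count 3, used 1/3) -> match (matches: 2)
  'found' -> in reference (ref count 3, used 2/3) -> match (matches: 3)
  'found' -> in reference (ref count 3, used 3/3) -> match (matches: 4)
  'found' -> ref count 3 already used up (3/3) -> clipped, no match (matches: 4)
  'few' -> not in reference -> no match (matches: 4)
  'near' -> not in reference -> no match (matches: 4)
Clipped matches: 4, Candidate length: 9
Precision = 4/9

4/9


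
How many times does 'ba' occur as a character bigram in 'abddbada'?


Scanning 'abddbada' for bigram 'ba':
  Position 0: 'ab' -> no
  Position 1: 'bd' -> no
  Position 2: 'dd' -> no
  Position 3: 'db' -> no
  Position 4: 'ba' -> MATCH
  Position 5: 'ad' -> no
  Position 6: 'da' -> no
Total matches: 1

1


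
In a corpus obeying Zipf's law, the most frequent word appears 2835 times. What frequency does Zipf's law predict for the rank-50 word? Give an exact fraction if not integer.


Zipf's law: freq(rank) = f1 / rank
f1 = 2835, rank = 50
freq = 2835 / 50
GCD(2835, 50) = 5
Simplified: 567/10

567/10


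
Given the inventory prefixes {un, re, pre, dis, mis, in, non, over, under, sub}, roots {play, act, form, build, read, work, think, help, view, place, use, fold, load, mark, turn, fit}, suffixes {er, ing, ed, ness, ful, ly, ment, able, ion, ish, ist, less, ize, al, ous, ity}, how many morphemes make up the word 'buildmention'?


Segmenting 'buildmention' against the inventory:
  'build' -> root (morpheme 1)
  'ment' -> suffix (morpheme 2)
  'ion' -> suffix (morpheme 3)
Total morphemes: 3

3


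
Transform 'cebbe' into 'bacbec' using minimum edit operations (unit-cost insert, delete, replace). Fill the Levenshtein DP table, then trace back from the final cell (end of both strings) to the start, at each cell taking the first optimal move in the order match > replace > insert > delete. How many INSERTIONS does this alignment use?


Edit distance = 4. Backtracking from cell (5, 6) with preference match > replace > insert > delete,
then listing the resulting alignment 'cebbe' -> 'bacbec' left to right:
  Step 1: replace c->b
  Step 2: replace e->a
  Step 3: replace b->c
  Step 4: keep 'b'
  Step 5: keep 'e'
  Step 6: insert 'c' [insertion #1]
Total insertions: 1

1


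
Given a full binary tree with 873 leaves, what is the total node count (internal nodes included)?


Leaf nodes (terminals): 873
Internal nodes = n - 1 = 873 - 1 = 872
Total = leaves + internal = 873 + 872 = 1745

1745


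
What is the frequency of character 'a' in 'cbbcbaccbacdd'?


Scanning 'cbbcbaccbacdd' for 'a':
  Position 5: 'a' -> MATCH (count: 1)
  Position 9: 'a' -> MATCH (count: 2)
Total occurrences of 'a': 2

2


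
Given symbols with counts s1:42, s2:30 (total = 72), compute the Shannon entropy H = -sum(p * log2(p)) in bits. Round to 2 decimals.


Computing entropy H = -sum(p_i * log2(p_i)):
  s1: p = 42/72 = 0.5833, -p*log2(p) = 0.4536
  s2: p = 30/72 = 0.4167, -p*log2(p) = 0.5263
H = sum of terms = 0.9799
Rounded to 2 decimals: 0.98

0.98


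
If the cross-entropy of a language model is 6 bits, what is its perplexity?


Perplexity formula: PP = 2^H
H = 6
PP = 2^6
Steps: 2^1 = 2, 2^2 = 4, 2^3 = 8, 2^4 = 16, 2^5 = 32, 2^6 = 64
PP = 64

64


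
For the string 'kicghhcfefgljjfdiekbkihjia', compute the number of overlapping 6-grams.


String 'kicghhcfefgljjfdiekbkihjia' has length L = 26.
Number of overlapping n-grams = L - n + 1
Substituting: 26 - 6 + 1 = 21

21


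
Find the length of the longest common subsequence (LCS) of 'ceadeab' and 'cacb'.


DP table for LCS of 'ceadeab' and 'cacb':
       c  a  c  b
    0  0  0  0  0
  c 0  1  1  1  1
  e 0  1  1  1  1
  a 0  1  2  2  2
  d 0  1  2  2  2
  e 0  1  2  2  2
  a 0  1  2  2  2
  b 0  1  2  2  3
LCS: 'cab'
LCS length = 3

3


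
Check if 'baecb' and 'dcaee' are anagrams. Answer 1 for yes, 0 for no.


Sort characters of 'baecb': 'abbce'
Sort characters of 'dcaee': 'acdee'
Sorted forms differ -> they are NOT anagrams
Result: 0

0


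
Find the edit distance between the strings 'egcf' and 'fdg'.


Building DP table for s1='egcf' (len 4) and s2='fdg' (len 3):
       f  d  g
    0  1  2  3
  e 1  1  2  3
  g 2  2  2  2
  c 3  3  3  3
  f 4  3  4  4
Edit distance = dp[4][3] = 4

4


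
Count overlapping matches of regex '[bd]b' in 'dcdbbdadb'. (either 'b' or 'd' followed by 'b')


Pattern: [bd]b means either 'b' or 'd' followed by 'b'.
Scanning 'dcdbbdadb' position-by-position:
  Pos 0: window 'dc' -> no
  Pos 1: window 'cd' -> no
  Pos 2: window 'db' -> MATCH
  Pos 3: window 'bb' -> MATCH
  Pos 4: window 'bd' -> no
  Pos 5: window 'da' -> no
  Pos 6: window 'ad' -> no
  Pos 7: window 'db' -> MATCH
  Pos 8: window 'b' -> no
Total matches: 3

3


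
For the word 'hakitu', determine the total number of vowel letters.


Scanning each character of 'hakitu':
  Position 1: 'h' -> consonant (running count: 0)
  Position 2: 'a' -> vowel (running count: 1)
  Position 3: 'k' -> consonant (running count: 1)
  Position 4: 'i' -> vowel (running count: 2)
  Position 5: 't' -> consonant (running count: 2)
  Position 6: 'u' -> vowel (running count: 3)
Total vowels: 3

3


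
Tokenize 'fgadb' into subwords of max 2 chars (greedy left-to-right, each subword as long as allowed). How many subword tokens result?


'fgadb' has 5 characters.
Chunking with max size 2:
  Chunk 1: 'fg' (positions 0-1)
  Chunk 2: 'ad' (positions 2-3)
  Chunk 3: 'b' (positions 4-4)
Total chunks: ceil(5 / 2) = 3

3


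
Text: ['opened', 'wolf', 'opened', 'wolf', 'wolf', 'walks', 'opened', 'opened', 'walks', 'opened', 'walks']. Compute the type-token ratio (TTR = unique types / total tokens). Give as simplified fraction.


Tokens: 11
Unique types: ('opened', 'walks', 'wolf') = 3
TTR = 3/11
Already in lowest terms.

3/11


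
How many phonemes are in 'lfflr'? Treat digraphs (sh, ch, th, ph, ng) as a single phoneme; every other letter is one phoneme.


Parsing 'lfflr' greedily, digraphs first:
  'l' -> consonant phoneme (phonemes so far: 1)
  'f' -> consonant phoneme (phonemes so far: 2)
  'f' -> consonant phoneme (phonemes so far: 3)
  'l' -> consonant phoneme (phonemes so far: 4)
  'r' -> consonant phoneme (phonemes so far: 5)
Total phonemes: 5

5


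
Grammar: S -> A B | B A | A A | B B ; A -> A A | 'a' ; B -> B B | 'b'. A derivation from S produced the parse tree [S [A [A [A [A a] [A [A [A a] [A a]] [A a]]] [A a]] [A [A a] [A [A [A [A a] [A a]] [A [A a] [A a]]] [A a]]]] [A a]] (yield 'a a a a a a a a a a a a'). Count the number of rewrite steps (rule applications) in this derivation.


Every bracketed nonterminal node [X ...] in the tree is produced by exactly one rule application.
Reading the tree off as a leftmost derivation:
  Step 1: S  =>  A A   (applied S -> A A)
  Step 2: A A  =>  A A A   (applied A -> A A)
  Step 3: A A A  =>  A A A A   (applied A -> A A)
  Step 4: A A A A  =>  A A A A A   (applied A -> A A)
  Step 5: A A A A A  =>  a A A A A   (applied A -> a)
  Step 6: a A A A A  =>  a A A A A A   (applied A -> A A)
  Step 7: a A A A A A  =>  a A A A A A A   (applied A -> A A)
  Step 8: a A A A A A A  =>  a a A A A A A   (applied A -> a)
  Step 9: a a A A A A A  =>  a a a A A A A   (applied A -> a)
  Step 10: a a a A A A A  =>  a a a a A A A   (applied A -> a)
  Step 11: a a a a A A A  =>  a a a a a A A   (applied A -> a)
  Step 12: a a a a a A A  =>  a a a a a A A A   (applied A -> A A)
  Step 13: a a a a a A A A  =>  a a a a a a A A   (applied A -> a)
  Step 14: a a a a a a A A  =>  a a a a a a A A A   (applied A -> A A)
  Step 15: a a a a a a A A A  =>  a a a a a a A A A A   (applied A -> A A)
  Step 16: a a a a a a A A A A  =>  a a a a a a A A A A A   (applied A -> A A)
  Step 17: a a a a a a A A A A A  =>  a a a a a a a A A A A   (applied A -> a)
  Step 18: a a a a a a a A A A A  =>  a a a a a a a a A A A   (applied A -> a)
  Step 19: a a a a a a a a A A A  =>  a a a a a a a a A A A A   (applied A -> A A)
  Step 20: a a a a a a a a A A A A  =>  a a a a a a a a a A A A   (applied A -> a)
  Step 21: a a a a a a a a a A A A  =>  a a a a a a a a a a A A   (applied A -> a)
  Step 22: a a a a a a a a a a A A  =>  a a a a a a a a a a a A   (applied A -> a)
  Step 23: a a a a a a a a a a a A  =>  a a a a a a a a a a a a   (applied A -> a)
Final yield: a a a a a a a a a a a a
Total rewrite steps: 23

23


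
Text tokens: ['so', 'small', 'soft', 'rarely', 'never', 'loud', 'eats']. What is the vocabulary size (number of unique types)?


Listing all tokens and tracking unique types:
  Token 1: 'so' -> NEW (unique so far: 1)
  Token 2: 'small' -> NEW (unique so far: 2)
  Token 3: 'soft' -> NEW (unique so far: 3)
  Token 4: 'rarely' -> NEW (unique so far: 4)
  Token 5: 'never' -> NEW (unique so far: 5)
  Token 6: 'loud' -> NEW (unique so far: 6)
  Token 7: 'eats' -> NEW (unique so far: 7)
Unique types: ('eats', 'loud', 'never', 'rarely', 'small', 'so', 'soft')
Vocabulary size: 7

7


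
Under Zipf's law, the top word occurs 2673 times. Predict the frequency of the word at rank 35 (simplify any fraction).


Zipf's law: freq(rank) = f1 / rank
f1 = 2673, rank = 35
freq = 2673 / 35
GCD(2673, 35) = 1
Simplified: 2673/35

2673/35


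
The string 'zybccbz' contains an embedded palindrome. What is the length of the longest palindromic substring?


Scanning 'zybccbz' for palindromic substrings.
Substring at positions 2-5: 'bccb'.
Check: reverse('bccb') = 'bccb' -> palindrome confirmed.
Neighbouring characters ('y' / 'z') break symmetry, so it cannot extend further.
No longer palindromic substring exists; longest length = 4

4


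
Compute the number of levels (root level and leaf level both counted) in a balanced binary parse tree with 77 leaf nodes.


In a balanced binary tree with n leaves the deepest leaf is ceil(log2(n)) edges below the root,
so counting node levels inclusive of root and leaves gives ceil(log2(n)) + 1 levels.
log2(77) = 6.2668
ceil(6.2668) = 7
levels = 7 + 1 = 8

8


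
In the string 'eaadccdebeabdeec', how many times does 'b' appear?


Scanning 'eaadccdebeabdeec' for 'b':
  Position 8: 'b' -> MATCH (count: 1)
  Position 11: 'b' -> MATCH (count: 2)
Total occurrences of 'b': 2

2


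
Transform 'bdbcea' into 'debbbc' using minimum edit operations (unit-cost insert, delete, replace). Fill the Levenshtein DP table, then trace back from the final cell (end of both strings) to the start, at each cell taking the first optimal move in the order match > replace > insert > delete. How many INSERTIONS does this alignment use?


Edit distance = 5. Backtracking from cell (6, 6) with preference match > replace > insert > delete,
then listing the resulting alignment 'bdbcea' -> 'debbbc' left to right:
  Step 1: replace b->d
  Step 2: replace d->e
  Step 3: keep 'b'
  Step 4: replace c->b
  Step 5: replace e->b
  Step 6: replace a->c
Total insertions: 0

0


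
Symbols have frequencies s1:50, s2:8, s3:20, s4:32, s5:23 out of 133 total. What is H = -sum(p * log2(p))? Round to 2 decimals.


Computing entropy H = -sum(p_i * log2(p_i)):
  s1: p = 50/133 = 0.3759, -p*log2(p) = 0.5306
  s2: p = 8/133 = 0.0602, -p*log2(p) = 0.2439
  s3: p = 20/133 = 0.1504, -p*log2(p) = 0.4110
  s4: p = 32/133 = 0.2406, -p*log2(p) = 0.4945
  s5: p = 23/133 = 0.1729, -p*log2(p) = 0.4378
H = sum of terms = 2.1178
Rounded to 2 decimals: 2.12

2.12


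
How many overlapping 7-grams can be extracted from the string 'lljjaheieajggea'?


String 'lljjaheieajggea' has length L = 15.
Number of overlapping n-grams = L - n + 1
Substituting: 15 - 7 + 1 = 9

9


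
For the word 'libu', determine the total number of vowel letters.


Scanning each character of 'libu':
  Position 1: 'l' -> consonant (running count: 0)
  Position 2: 'i' -> vowel (running count: 1)
  Position 3: 'b' -> consonant (running count: 1)
  Position 4: 'u' -> vowel (running count: 2)
Total vowels: 2

2


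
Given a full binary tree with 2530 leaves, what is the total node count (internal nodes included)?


Leaf nodes (terminals): 2530
Internal nodes = n - 1 = 2530 - 1 = 2529
Total = leaves + internal = 2530 + 2529 = 5059

5059


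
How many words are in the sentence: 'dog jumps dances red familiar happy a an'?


Counting words by splitting on spaces:
  Word 1: 'dog'
  Word 2: 'jumps'
  Word 3: 'dances'
  Word 4: 'red'
  Word 5: 'familiar'
  Word 6: 'happy'
  Word 7: 'a'
  Word 8: 'an'
Total words: 8

8


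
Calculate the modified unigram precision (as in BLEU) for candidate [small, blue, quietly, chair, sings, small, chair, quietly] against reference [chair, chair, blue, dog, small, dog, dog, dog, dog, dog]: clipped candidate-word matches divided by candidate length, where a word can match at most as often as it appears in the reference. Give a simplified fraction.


Reference word counts: {'blue': 1, 'chair': 2, 'dog': 6, 'small': 1}
Checking each candidate word (with clipping):
  'small' -> in reference (ref count 1, used 1/1) -> match (matches: 1)
  'blue' -> in reference (ref count 1, used 1/1) -> match (matches: 2)
  'quietly' -> not in reference -> no match (matches: 2)
  'chair' -> in reference (ref count 2, used 1/2) -> match (matches: 3)
  'sings' -> not in reference -> no match (matches: 3)
  'small' -> ref count 1 already used up (1/1) -> clipped, no match (matches: 3)
  'chair' -> in reference (ref count 2, used 2/2) -> match (matches: 4)
  'quietly' -> not in reference -> no match (matches: 4)
Clipped matches: 4, Candidate length: 8
Precision = 4/8 = 1/2

1/2


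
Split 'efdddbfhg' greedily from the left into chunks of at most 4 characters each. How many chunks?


'efdddbfhg' has 9 characters.
Chunking with max size 4:
  Chunk 1: 'efdd' (positions 0-3)
  Chunk 2: 'dbfh' (positions 4-7)
  Chunk 3: 'g' (positions 8-8)
Total chunks: ceil(9 / 4) = 3

3


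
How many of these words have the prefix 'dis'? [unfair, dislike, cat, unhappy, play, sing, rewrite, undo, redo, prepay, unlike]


Checking each word for prefix 'dis':
  'unfair' -> no (count: 0)
  'dislike' -> YES, starts with 'dis' (count: 1)
  'cat' -> no (count: 1)
  'unhappy' -> no (count: 1)
  'play' -> no (count: 1)
  'sing' -> no (count: 1)
  'rewrite' -> no (count: 1)
  'undo' -> no (count: 1)
  'redo' -> no (count: 1)
  'prepay' -> no (count: 1)
  'unlike' -> no (count: 1)
Total with prefix 'dis': 1

1
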